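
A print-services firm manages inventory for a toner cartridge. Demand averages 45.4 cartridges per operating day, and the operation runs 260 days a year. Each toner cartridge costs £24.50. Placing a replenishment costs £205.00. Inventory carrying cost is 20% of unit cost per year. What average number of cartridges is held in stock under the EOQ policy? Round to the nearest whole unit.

Annual demand D = 45.4 × 260 = 11,804.
Holding cost H = 0.20 × £24.50 = £4.9000 per unit per year.
EOQ = √(2DS/H) = √(2 × 11,804 × 205 / 4.9) ≈ 993.82.
Average inventory = Q*/2 ≈ 993.82 / 2 = 496.911.

Average inventory ≈ 497 cartridges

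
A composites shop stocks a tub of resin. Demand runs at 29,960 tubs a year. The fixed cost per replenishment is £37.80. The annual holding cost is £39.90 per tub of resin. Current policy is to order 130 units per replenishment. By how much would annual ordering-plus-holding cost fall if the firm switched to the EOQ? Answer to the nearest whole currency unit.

Extra cost ≈ £1,798 per year

EOQ = √(2DS/H) = √(2 × 29,960 × 37.8 / 39.9) ≈ 238.26.
Cost at Q* = (D/Q*)S + (Q*/2)H = √(2DSH) ≈ £9,506.45.
Cost at Q = 130: (29,960/130)×37.8 + (130/2)×39.9 = £8,711.45 + £2,593.50 = £11,304.95.
Excess = £11,304.95 − £9,506.45 = £1,798.50.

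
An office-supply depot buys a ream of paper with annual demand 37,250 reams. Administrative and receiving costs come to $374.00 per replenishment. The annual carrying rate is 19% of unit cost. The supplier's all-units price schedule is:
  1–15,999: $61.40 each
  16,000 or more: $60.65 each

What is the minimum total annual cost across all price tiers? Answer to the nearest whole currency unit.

TC* ≈ $2,305,179

Holding cost per unit per year at price C is H = 0.19·C.
For each price level, check whether its EOQ is feasible; otherwise the best quantity at that price is the breakpoint.
EOQ at $61.40 = 1545.4 (feasible in tier 1): TC = 37,250×$61.40 + (37,250/1545.4)×374 + (1545.4/2)×0.19×$61.40 = $2,305,179.14.
EOQ at $60.65 = 1555.0 < 16000, so use break Q=16000: TC = 37,250×$60.65 + (37,250/16000.0)×374 + (16000.0/2)×0.19×$60.65 = $2,352,271.22.
Lowest total cost among the candidates is at Q = 1545.4.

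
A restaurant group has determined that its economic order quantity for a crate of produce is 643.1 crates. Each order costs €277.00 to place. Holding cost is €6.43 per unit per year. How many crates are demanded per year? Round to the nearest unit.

Squaring Q* = √(2DS/H) gives Q*² = 2DS/H.
From Q* = √(2DS/H): D = Q*²H / (2S) = 643.1² × 6.43 / (2 × 277) = 4800.188.

D ≈ 4,800 crates per year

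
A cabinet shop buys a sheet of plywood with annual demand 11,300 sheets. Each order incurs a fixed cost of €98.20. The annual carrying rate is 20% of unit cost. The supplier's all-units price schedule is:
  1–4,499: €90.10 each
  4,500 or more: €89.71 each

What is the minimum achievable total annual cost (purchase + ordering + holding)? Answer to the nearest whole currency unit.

Holding cost per unit per year at price C is H = 0.20·C.
For each price level, check whether its EOQ is feasible; otherwise the best quantity at that price is the breakpoint.
EOQ at €90.10 = 350.9 (feasible in tier 1): TC = 11,300×€90.10 + (11,300/350.9)×98.2 + (350.9/2)×0.20×€90.10 = €1,024,453.93.
EOQ at €89.71 = 351.7 < 4500, so use break Q=4500: TC = 11,300×€89.71 + (11,300/4500.0)×98.2 + (4500.0/2)×0.20×€89.71 = €1,054,339.09.
Lowest total cost among the candidates is at Q = 350.9.

TC* ≈ €1,024,454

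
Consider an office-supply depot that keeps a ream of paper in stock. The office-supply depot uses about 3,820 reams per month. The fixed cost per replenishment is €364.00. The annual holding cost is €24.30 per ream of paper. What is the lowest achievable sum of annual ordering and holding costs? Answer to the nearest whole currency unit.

TC* ≈ €28,477

Annual demand D = 3,820 × 12 = 45,840.
EOQ = √(2DS/H) = √(2 × 45,840 × 364 / 24.3) ≈ 1171.88.
At Q*, ordering cost (D/Q*)S equals holding cost (Q*/2)H, each = √(DSH/2).
Minimum total = √(2DSH) = √(2 × 45,840 × 364 × 24.3) ≈ 28476.796.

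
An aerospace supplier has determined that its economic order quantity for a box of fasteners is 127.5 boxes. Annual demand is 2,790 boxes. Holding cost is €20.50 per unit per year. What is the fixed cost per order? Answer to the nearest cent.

The basic EOQ model gives Q* = √(2DS/H); rearrange for the unknown.
From Q* = √(2DS/H): S = Q*²H / (2D) = 127.5² × 20.5 / (2 × 2,790) = 59.7228.

S ≈ €59.72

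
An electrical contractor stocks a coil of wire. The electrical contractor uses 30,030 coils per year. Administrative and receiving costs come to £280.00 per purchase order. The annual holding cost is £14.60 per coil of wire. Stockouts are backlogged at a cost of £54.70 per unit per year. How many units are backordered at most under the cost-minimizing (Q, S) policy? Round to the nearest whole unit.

With planned backorders, Q* = √(2DS/H) · √((H+B)/B).
√(2DS/H) = √(2 × 30,030 × 280 / 14.6) = 1073.236.
√((H+B)/B) = √((14.6+54.7)/54.7) = 1.1256.
Q* ≈ 1208.004.
S* = Q* · H/(H+B) = 1208.004 × 14.6/69.3 ≈ 254.500.

S* ≈ 255 coils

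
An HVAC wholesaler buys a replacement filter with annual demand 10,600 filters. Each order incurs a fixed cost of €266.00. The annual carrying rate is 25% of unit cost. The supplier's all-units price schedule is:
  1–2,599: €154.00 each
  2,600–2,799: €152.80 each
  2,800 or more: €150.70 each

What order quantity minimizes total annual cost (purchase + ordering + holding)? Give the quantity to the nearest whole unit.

Q* ≈ 383 filters

Holding cost per unit per year at price C is H = 0.25·C.
Candidates are each tier's EOQ (if it falls in that tier) and each price-break quantity.
EOQ at €154.00 = 382.7 (feasible in tier 1): TC = 10,600×€154.00 + (10,600/382.7)×266 + (382.7/2)×0.25×€154.00 = €1,647,134.63.
EOQ at €152.80 = 384.2 < 2600, so use break Q=2600: TC = 10,600×€152.80 + (10,600/2600.0)×266 + (2600.0/2)×0.25×€152.80 = €1,670,424.46.
EOQ at €150.70 = 386.9 < 2800, so use break Q=2800: TC = 10,600×€150.70 + (10,600/2800.0)×266 + (2800.0/2)×0.25×€150.70 = €1,651,172.00.
Lowest total cost is €1,647,134.63 at Q = 382.7.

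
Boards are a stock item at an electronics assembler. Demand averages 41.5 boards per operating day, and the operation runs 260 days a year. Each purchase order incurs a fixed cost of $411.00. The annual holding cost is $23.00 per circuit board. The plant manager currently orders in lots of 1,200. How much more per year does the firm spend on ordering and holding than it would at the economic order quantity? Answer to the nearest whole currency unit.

Extra cost ≈ $3,213 per year

Annual demand D = 41.5 × 260 = 10,790.
EOQ = √(2DS/H) = √(2 × 10,790 × 411 / 23) ≈ 620.99.
Cost at Q* = (D/Q*)S + (Q*/2)H = √(2DSH) ≈ $14,282.71.
Cost at Q = 1,200: (10,790/1,200)×411 + (1,200/2)×23 = $3,695.58 + $13,800.00 = $17,495.58.
Excess = $17,495.58 − $14,282.71 = $3,212.87.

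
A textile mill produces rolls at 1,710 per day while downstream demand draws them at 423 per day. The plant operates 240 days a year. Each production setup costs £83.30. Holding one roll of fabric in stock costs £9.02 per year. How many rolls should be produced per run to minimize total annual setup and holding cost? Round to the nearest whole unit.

Annual demand D = 423 × 240 = 101,520.
Production build-up factor (1 − d/p) = 1 − 423/1,710 = 0.7526.
Q* = √(2DS / (H(1 − d/p))) = √(2 × 101,520 × 83.3 / (9.02 × 0.7526)).
= √(16,913,232 / 6.7887) ≈ 1578.406.

Q* ≈ 1,578 rolls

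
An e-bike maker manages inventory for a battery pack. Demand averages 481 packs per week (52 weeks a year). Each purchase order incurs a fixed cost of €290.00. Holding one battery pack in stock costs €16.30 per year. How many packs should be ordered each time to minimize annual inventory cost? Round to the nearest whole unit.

Annual demand D = 481 × 52 = 25,012.
EOQ = √(2DS / H) = √(2 × 25,012 × 290 / 16.3).
= √(14,506,960 / 16.3) = √889,997.546 ≈ 943.397.

Q* ≈ 943 packs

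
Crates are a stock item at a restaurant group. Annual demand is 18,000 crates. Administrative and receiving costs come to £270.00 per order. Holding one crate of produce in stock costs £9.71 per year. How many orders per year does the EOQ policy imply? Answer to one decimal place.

N ≈ 18.0 orders per year

The optimal lot size = √(2DS/H) = √(2 × 18,000 × 270 / 9.71) ≈ 1000.51.
Orders per year = D / Q* = 18,000 / 1000.51 ≈ 17.991.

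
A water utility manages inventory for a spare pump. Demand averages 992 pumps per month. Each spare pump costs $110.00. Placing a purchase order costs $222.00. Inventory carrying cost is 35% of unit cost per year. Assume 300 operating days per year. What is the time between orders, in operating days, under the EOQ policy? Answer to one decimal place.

Annual demand D = 992 × 12 = 11,904.
Holding cost H = 0.35 × $110.00 = $38.5000 per unit per year.
EOQ = √(2DS/H) = √(2 × 11,904 × 222 / 38.5) ≈ 370.52.
Cycle time = Q*/D × 300 = 370.52 / 11,904 × 300 ≈ 9.338 days.

T ≈ 9.3 days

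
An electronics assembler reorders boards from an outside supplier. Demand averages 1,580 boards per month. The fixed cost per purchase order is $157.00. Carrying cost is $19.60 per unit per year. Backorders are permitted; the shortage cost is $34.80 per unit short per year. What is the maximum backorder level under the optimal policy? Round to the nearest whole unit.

Annual demand D = 1,580 × 12 = 18,960.
With planned backorders, Q* = √(2DS/H) · √((H+B)/B).
√(2DS/H) = √(2 × 18,960 × 157 / 19.6) = 551.132.
√((H+B)/B) = √((19.6+34.8)/34.8) = 1.2503.
Q* ≈ 689.074.
S* = Q* · H/(H+B) = 689.074 × 19.6/54.4 ≈ 248.269.

S* ≈ 248 boards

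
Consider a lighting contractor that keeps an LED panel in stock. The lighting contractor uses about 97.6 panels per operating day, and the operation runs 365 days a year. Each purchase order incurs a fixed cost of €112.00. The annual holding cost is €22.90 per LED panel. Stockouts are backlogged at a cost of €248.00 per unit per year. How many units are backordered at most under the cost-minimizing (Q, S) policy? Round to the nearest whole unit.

S* ≈ 52 panels

Annual demand D = 97.6 × 365 = 35,624.
With planned backorders, Q* = √(2DS/H) · √((H+B)/B).
√(2DS/H) = √(2 × 35,624 × 112 / 22.9) = 590.307.
√((H+B)/B) = √((22.9+248)/248) = 1.0452.
Q* ≈ 616.959.
S* = Q* · H/(H+B) = 616.959 × 22.9/270.9 ≈ 52.153.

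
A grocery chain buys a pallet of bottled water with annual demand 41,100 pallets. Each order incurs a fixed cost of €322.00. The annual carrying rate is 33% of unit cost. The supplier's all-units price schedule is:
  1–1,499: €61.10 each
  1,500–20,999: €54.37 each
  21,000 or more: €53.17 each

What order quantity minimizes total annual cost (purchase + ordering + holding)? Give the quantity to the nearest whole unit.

Q* ≈ 1,500 pallets

Holding cost per unit per year at price C is H = 0.33·C.
For each price level, check whether its EOQ is feasible; otherwise the best quantity at that price is the breakpoint.
EOQ at €61.10 = 1145.7 (feasible in tier 1): TC = 41,100×€61.10 + (41,100/1145.7)×322 + (1145.7/2)×0.33×€61.10 = €2,534,311.57.
EOQ at €54.37 = 1214.6 < 1500, so use break Q=1500: TC = 41,100×€54.37 + (41,100/1500.0)×322 + (1500.0/2)×0.33×€54.37 = €2,256,886.38.
EOQ at €53.17 = 1228.2 < 21000, so use break Q=21000: TC = 41,100×€53.17 + (41,100/21000.0)×322 + (21000.0/2)×0.33×€53.17 = €2,370,151.25.
Lowest total cost is €2,256,886.38 at Q = 1500.0.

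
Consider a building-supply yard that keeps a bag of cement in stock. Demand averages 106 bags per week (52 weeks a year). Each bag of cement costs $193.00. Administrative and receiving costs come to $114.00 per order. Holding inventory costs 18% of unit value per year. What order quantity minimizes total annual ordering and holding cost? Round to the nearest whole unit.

Annual demand D = 106 × 52 = 5,512.
Holding cost H = 0.18 × $193.00 = $34.7400 per unit per year.
EOQ = √(2DS / H) = √(2 × 5,512 × 114 / 34.74).
= √(1,256,736 / 34.74) = √36,175.475 ≈ 190.199.

Q* ≈ 190 bags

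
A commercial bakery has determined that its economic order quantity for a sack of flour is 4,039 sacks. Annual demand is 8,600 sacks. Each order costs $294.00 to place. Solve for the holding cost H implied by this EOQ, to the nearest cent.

H ≈ $0.31

Invert the EOQ relation Q*² = 2DS/H.
From Q* = √(2DS/H): H = 2DS / Q*² = 2 × 8,600 × 294 / 4,039² = 0.3100.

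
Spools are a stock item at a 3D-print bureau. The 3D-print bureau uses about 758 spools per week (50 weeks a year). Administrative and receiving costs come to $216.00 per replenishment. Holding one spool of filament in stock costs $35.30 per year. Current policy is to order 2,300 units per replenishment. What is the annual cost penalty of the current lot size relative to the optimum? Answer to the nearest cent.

Extra cost ≈ $20,113.51 per year

Annual demand D = 758 × 50 = 37,900.
EOQ = √(2DS/H) = √(2 × 37,900 × 216 / 35.3) ≈ 681.04.
Cost at Q* = (D/Q*)S + (Q*/2)H = √(2DSH) ≈ $24,040.80.
Cost at Q = 2,300: (37,900/2,300)×216 + (2,300/2)×35.3 = $3,559.30 + $40,595.00 = $44,154.30.
Excess = $44,154.30 − $24,040.80 = $20,113.51.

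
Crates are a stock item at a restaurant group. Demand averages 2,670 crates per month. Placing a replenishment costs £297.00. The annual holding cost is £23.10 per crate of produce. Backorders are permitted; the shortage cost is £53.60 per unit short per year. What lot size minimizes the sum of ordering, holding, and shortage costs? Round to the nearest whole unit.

Annual demand D = 2,670 × 12 = 32,040.
With planned backorders, Q* = √(2DS/H) · √((H+B)/B).
√(2DS/H) = √(2 × 32,040 × 297 / 23.1) = 907.682.
√((H+B)/B) = √((23.1+53.6)/53.6) = 1.1962.
Q* ≈ 1085.797.

Q* ≈ 1,086 crates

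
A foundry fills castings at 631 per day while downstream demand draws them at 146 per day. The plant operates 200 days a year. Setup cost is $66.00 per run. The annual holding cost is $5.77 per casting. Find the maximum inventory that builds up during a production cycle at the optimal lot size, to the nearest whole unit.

Annual demand D = 146 × 200 = 29,200.
Production build-up factor (1 − d/p) = 1 − 146/631 = 0.7686.
Q* = √(2DS / (H(1 − d/p))) = √(2 × 29,200 × 66 / (5.77 × 0.7686)).
= √(3,854,400 / 4.4349) ≈ 932.254.
Maximum inventory = Q*(1 − d/p) = 932.254 × 0.7686 ≈ 716.550.

I_max ≈ 717 castings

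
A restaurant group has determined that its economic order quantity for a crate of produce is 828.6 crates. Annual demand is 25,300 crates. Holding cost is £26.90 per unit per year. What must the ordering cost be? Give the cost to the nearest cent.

S ≈ £365.00

Invert the EOQ relation Q*² = 2DS/H.
From Q* = √(2DS/H): S = Q*²H / (2D) = 828.6² × 26.9 / (2 × 25,300) = 364.9990.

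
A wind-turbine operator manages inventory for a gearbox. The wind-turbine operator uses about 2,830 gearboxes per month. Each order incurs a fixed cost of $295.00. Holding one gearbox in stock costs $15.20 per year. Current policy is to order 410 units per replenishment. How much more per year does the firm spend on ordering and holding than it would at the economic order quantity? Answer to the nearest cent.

Annual demand D = 2,830 × 12 = 33,960.
EOQ = √(2DS/H) = √(2 × 33,960 × 295 / 15.2) ≈ 1148.12.
Cost at Q* = (D/Q*)S + (Q*/2)H = √(2DSH) ≈ $17,451.45.
Cost at Q = 410: (33,960/410)×295 + (410/2)×15.2 = $24,434.63 + $3,116.00 = $27,550.63.
Excess = $27,550.63 − $17,451.45 = $10,099.18.

Extra cost ≈ $10,099.18 per year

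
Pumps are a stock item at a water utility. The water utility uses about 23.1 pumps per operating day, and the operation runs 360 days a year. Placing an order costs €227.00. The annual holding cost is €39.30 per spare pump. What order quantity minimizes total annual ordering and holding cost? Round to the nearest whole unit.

Annual demand D = 23.1 × 360 = 8,316.
EOQ = √(2DS / H) = √(2 × 8,316 × 227 / 39.3).
= √(3,775,464 / 39.3) = √96,067.7863 ≈ 309.948.

Q* ≈ 310 pumps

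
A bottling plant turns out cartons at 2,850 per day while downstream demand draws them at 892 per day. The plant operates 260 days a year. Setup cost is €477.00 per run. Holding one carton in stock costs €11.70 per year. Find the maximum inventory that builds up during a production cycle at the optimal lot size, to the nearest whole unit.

Annual demand D = 892 × 260 = 231,920.
Production build-up factor (1 − d/p) = 1 − 892/2,850 = 0.6870.
Q* = √(2DS / (H(1 − d/p))) = √(2 × 231,920 × 477 / (11.7 × 0.6870)).
= √(221,251,680 / 8.0381) ≈ 5246.461.
Maximum inventory = Q*(1 − d/p) = 5246.461 × 0.6870 ≈ 3604.411.

I_max ≈ 3,604 cartons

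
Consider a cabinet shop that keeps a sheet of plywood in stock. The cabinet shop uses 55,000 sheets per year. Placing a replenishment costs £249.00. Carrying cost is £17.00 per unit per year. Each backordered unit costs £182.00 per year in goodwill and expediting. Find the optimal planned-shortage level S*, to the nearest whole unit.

S* ≈ 113 sheets

With planned backorders, Q* = √(2DS/H) · √((H+B)/B).
√(2DS/H) = √(2 × 55,000 × 249 / 17) = 1269.321.
√((H+B)/B) = √((17+182)/182) = 1.0457.
Q* ≈ 1327.280.
S* = Q* · H/(H+B) = 1327.280 × 17/199 ≈ 113.386.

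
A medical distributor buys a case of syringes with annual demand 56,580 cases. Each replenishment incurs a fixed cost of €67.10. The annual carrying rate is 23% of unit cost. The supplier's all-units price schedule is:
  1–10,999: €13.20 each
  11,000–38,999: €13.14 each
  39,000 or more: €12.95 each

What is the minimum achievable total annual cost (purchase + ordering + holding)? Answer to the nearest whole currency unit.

Holding cost per unit per year at price C is H = 0.23·C.
Candidates are each tier's EOQ (if it falls in that tier) and each price-break quantity.
EOQ at €13.20 = 1581.5 (feasible in tier 1): TC = 56,580×€13.20 + (56,580/1581.5)×67.1 + (1581.5/2)×0.23×€13.20 = €751,657.30.
EOQ at €13.14 = 1585.1 < 11000, so use break Q=11000: TC = 56,580×€13.14 + (56,580/11000.0)×67.1 + (11000.0/2)×0.23×€13.14 = €760,428.44.
EOQ at €12.95 = 1596.6 < 39000, so use break Q=39000: TC = 56,580×€12.95 + (56,580/39000.0)×67.1 + (39000.0/2)×0.23×€12.95 = €790,889.10.
Lowest total cost among the candidates is at Q = 1581.5.

TC* ≈ €751,657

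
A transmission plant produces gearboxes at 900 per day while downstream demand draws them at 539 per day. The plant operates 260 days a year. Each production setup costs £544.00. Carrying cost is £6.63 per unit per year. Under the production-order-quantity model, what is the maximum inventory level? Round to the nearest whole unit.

I_max ≈ 3,037 gearboxes

Annual demand D = 539 × 260 = 140,140.
Production build-up factor (1 − d/p) = 1 − 539/900 = 0.4011.
Q* = √(2DS / (H(1 − d/p))) = √(2 × 140,140 × 544 / (6.63 × 0.4011)).
= √(152,472,320 / 2.6594) ≈ 7571.927.
Maximum inventory = Q*(1 − d/p) = 7571.927 × 0.4011 ≈ 3037.184.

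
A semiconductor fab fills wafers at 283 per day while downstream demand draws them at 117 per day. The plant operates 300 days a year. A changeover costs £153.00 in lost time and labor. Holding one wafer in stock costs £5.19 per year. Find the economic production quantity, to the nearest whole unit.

Q* ≈ 1,878 wafers

Annual demand D = 117 × 300 = 35,100.
Production build-up factor (1 − d/p) = 1 − 117/283 = 0.5866.
Q* = √(2DS / (H(1 − d/p))) = √(2 × 35,100 × 153 / (5.19 × 0.5866)).
= √(10,740,600 / 3.0443) ≈ 1878.321.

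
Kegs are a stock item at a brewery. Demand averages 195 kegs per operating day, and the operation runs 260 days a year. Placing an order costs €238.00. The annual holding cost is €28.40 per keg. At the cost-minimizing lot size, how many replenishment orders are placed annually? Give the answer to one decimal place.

Annual demand D = 195 × 260 = 50,700.
EOQ = √(2DS/H) = √(2 × 50,700 × 238 / 28.4) ≈ 921.82.
Orders per year = D / Q* = 50,700 / 921.82 ≈ 55.000.

N ≈ 55.0 orders per year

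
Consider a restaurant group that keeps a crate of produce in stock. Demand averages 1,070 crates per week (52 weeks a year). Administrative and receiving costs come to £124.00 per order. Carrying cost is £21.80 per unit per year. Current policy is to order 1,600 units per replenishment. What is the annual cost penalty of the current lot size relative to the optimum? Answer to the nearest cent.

Extra cost ≈ £4,408.16 per year

Annual demand D = 1,070 × 52 = 55,640.
EOQ = √(2DS/H) = √(2 × 55,640 × 124 / 21.8) ≈ 795.59.
Cost at Q* = (D/Q*)S + (Q*/2)H = √(2DSH) ≈ £17,343.94.
Cost at Q = 1,600: (55,640/1,600)×124 + (1,600/2)×21.8 = £4,312.10 + £17,440.00 = £21,752.10.
Excess = £21,752.10 − £17,343.94 = £4,408.16.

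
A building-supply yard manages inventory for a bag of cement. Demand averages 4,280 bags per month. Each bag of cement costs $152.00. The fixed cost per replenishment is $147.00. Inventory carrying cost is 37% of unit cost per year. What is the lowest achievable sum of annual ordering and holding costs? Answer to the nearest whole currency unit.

TC* ≈ $29,141

Annual demand D = 4,280 × 12 = 51,360.
Holding cost H = 0.37 × $152.00 = $56.2400 per unit per year.
The optimal lot size = √(2DS/H) = √(2 × 51,360 × 147 / 56.24) ≈ 518.16.
At the optimum the two cost components are equal, so total cost = 2·(Q*/2)H = Q*·H.
Minimum total = √(2DSH) = √(2 × 51,360 × 147 × 56.24) ≈ 29141.294.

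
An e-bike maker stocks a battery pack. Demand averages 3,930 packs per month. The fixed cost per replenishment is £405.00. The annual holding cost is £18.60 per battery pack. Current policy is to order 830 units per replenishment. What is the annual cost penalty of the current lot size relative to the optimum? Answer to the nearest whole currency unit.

Extra cost ≈ £4,075 per year

Annual demand D = 3,930 × 12 = 47,160.
EOQ = √(2DS/H) = √(2 × 47,160 × 405 / 18.6) ≈ 1433.09.
Cost at Q* = (D/Q*)S + (Q*/2)H = √(2DSH) ≈ £26,655.44.
Cost at Q = 830: (47,160/830)×405 + (830/2)×18.6 = £23,011.81 + £7,719.00 = £30,730.81.
Excess = £30,730.81 − £26,655.44 = £4,075.37.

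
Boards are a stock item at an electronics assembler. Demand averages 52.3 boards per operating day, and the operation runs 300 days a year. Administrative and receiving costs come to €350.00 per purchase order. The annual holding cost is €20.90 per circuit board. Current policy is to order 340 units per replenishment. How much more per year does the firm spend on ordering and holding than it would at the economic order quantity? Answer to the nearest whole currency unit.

Extra cost ≈ €4,554 per year

Annual demand D = 52.3 × 300 = 15,690.
EOQ = √(2DS/H) = √(2 × 15,690 × 350 / 20.9) ≈ 724.92.
Cost at Q* = (D/Q*)S + (Q*/2)H = √(2DSH) ≈ €15,150.73.
Cost at Q = 340: (15,690/340)×350 + (340/2)×20.9 = €16,151.47 + €3,553.00 = €19,704.47.
Excess = €19,704.47 − €15,150.73 = €4,553.74.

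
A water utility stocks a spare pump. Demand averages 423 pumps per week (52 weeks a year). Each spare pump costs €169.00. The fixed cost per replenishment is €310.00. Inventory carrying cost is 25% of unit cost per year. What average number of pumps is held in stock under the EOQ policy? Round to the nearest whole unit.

Average inventory ≈ 284 pumps

Annual demand D = 423 × 52 = 21,996.
Holding cost H = 0.25 × €169.00 = €42.2500 per unit per year.
EOQ = √(2DS/H) = √(2 × 21,996 × 310 / 42.25) ≈ 568.14.
Average inventory = Q*/2 ≈ 568.14 / 2 = 284.069.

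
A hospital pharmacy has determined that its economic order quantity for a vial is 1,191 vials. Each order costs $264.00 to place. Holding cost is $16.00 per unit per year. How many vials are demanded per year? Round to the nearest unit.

Squaring Q* = √(2DS/H) gives Q*² = 2DS/H.
From Q* = √(2DS/H): D = Q*²H / (2S) = 1,191² × 16 / (2 × 264) = 42984.273.

D ≈ 42,984 vials per year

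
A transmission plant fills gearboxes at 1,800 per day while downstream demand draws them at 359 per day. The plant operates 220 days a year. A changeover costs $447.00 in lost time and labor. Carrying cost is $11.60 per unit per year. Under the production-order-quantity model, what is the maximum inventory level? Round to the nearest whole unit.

I_max ≈ 2,207 gearboxes

Annual demand D = 359 × 220 = 78,980.
Production build-up factor (1 − d/p) = 1 − 359/1,800 = 0.8006.
Q* = √(2DS / (H(1 − d/p))) = √(2 × 78,980 × 447 / (11.6 × 0.8006)).
= √(70,608,120 / 9.2864) ≈ 2757.418.
Maximum inventory = Q*(1 − d/p) = 2757.418 × 0.8006 ≈ 2207.466.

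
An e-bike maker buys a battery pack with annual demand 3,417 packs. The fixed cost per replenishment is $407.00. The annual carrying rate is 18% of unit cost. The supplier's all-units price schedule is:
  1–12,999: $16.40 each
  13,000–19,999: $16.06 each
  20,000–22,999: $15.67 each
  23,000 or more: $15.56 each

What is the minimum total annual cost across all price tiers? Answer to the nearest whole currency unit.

Holding cost per unit per year at price C is H = 0.18·C.
Evaluate total cost at each tier's feasible EOQ or, if the EOQ is below the tier, at the tier's minimum quantity.
EOQ at $16.40 = 970.7 (feasible in tier 1): TC = 3,417×$16.40 + (3,417/970.7)×407 + (970.7/2)×0.18×$16.40 = $58,904.25.
EOQ at $16.06 = 980.9 < 13000, so use break Q=13000: TC = 3,417×$16.06 + (3,417/13000.0)×407 + (13000.0/2)×0.18×$16.06 = $73,774.20.
EOQ at $15.67 = 993.0 < 20000, so use break Q=20000: TC = 3,417×$15.67 + (3,417/20000.0)×407 + (20000.0/2)×0.18×$15.67 = $81,819.93.
EOQ at $15.56 = 996.5 < 23000, so use break Q=23000: TC = 3,417×$15.56 + (3,417/23000.0)×407 + (23000.0/2)×0.18×$15.56 = $85,438.19.
Lowest total cost among the candidates is at Q = 970.7.

TC* ≈ $58,904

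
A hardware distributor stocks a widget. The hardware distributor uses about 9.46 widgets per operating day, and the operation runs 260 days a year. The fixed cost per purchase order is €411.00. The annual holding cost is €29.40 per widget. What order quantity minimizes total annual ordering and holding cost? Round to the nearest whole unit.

Annual demand D = 9.46 × 260 = 2,459.6.
EOQ = √(2DS / H) = √(2 × 2,459.6 × 411 / 29.4).
= √(2,021,791.2 / 29.4) = √68,768.4082 ≈ 262.237.

Q* ≈ 262 widgets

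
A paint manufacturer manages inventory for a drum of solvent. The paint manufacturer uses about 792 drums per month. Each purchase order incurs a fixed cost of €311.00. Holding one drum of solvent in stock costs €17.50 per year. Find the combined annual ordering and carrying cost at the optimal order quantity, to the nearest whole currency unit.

TC* ≈ €10,171

Annual demand D = 792 × 12 = 9,504.
The optimal lot size = √(2DS/H) = √(2 × 9,504 × 311 / 17.5) ≈ 581.21.
At Q*, ordering cost (D/Q*)S equals holding cost (Q*/2)H, each = √(DSH/2).
Minimum total = √(2DSH) = √(2 × 9,504 × 311 × 17.5) ≈ 10171.088.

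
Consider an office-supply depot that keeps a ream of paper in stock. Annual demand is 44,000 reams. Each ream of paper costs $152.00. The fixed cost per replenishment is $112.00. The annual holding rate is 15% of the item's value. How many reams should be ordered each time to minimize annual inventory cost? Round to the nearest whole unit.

Holding cost H = 0.15 × $152.00 = $22.8000 per unit per year.
EOQ = √(2DS / H) = √(2 × 44,000 × 112 / 22.8).
= √(9,856,000 / 22.8) = √432,280.7018 ≈ 657.481.

Q* ≈ 657 reams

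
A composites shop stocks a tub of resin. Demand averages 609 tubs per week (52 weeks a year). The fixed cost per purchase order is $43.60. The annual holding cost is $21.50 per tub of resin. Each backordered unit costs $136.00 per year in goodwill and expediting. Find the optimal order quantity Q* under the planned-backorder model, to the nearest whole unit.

Q* ≈ 386 tubs

Annual demand D = 609 × 52 = 31,668.
With planned backorders, Q* = √(2DS/H) · √((H+B)/B).
√(2DS/H) = √(2 × 31,668 × 43.6 / 21.5) = 358.385.
√((H+B)/B) = √((21.5+136)/136) = 1.0761.
Q* ≈ 385.674.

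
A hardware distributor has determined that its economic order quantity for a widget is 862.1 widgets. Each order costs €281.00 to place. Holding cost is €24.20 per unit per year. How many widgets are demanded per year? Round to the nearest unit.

D ≈ 32,003 widgets per year

Squaring Q* = √(2DS/H) gives Q*² = 2DS/H.
From Q* = √(2DS/H): D = Q*²H / (2S) = 862.1² × 24.2 / (2 × 281) = 32003.269.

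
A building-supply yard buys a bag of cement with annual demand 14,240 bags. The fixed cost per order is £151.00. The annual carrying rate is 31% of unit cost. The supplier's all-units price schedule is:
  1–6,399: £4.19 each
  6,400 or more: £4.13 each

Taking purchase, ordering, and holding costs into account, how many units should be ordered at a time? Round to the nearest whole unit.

Q* ≈ 1,820 bags

Holding cost per unit per year at price C is H = 0.31·C.
Evaluate total cost at each tier's feasible EOQ or, if the EOQ is below the tier, at the tier's minimum quantity.
EOQ at £4.19 = 1819.6 (feasible in tier 1): TC = 14,240×£4.19 + (14,240/1819.6)×151 + (1819.6/2)×0.31×£4.19 = £62,029.05.
EOQ at £4.13 = 1832.7 < 6400, so use break Q=6400: TC = 14,240×£4.13 + (14,240/6400.0)×151 + (6400.0/2)×0.31×£4.13 = £63,244.13.
Lowest total cost is £62,029.05 at Q = 1819.6.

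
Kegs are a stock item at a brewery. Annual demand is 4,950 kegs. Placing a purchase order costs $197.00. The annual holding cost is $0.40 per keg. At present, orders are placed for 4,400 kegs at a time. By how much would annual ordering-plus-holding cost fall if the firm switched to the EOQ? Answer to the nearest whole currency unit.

EOQ = √(2DS/H) = √(2 × 4,950 × 197 / 0.4) ≈ 2208.11.
Cost at Q* = (D/Q*)S + (Q*/2)H = √(2DSH) ≈ $883.24.
Cost at Q = 4,400: (4,950/4,400)×197 + (4,400/2)×0.4 = $221.62 + $880.00 = $1,101.62.
Excess = $1,101.62 − $883.24 = $218.38.

Extra cost ≈ $218 per year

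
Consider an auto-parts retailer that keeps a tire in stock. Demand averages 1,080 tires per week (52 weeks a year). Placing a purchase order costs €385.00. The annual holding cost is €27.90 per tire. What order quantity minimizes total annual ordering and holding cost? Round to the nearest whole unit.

Annual demand D = 1,080 × 52 = 56,160.
EOQ = √(2DS / H) = √(2 × 56,160 × 385 / 27.9).
= √(43,243,200 / 27.9) = √1,549,935.4839 ≈ 1244.964.

Q* ≈ 1,245 tires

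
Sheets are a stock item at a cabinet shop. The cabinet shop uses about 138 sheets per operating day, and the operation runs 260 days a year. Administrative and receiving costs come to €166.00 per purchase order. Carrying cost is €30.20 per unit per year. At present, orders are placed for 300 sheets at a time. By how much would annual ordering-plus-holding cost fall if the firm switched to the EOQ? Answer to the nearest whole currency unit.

Extra cost ≈ €5,417 per year

Annual demand D = 138 × 260 = 35,880.
EOQ = √(2DS/H) = √(2 × 35,880 × 166 / 30.2) ≈ 628.05.
Cost at Q* = (D/Q*)S + (Q*/2)H = √(2DSH) ≈ €18,967.00.
Cost at Q = 300: (35,880/300)×166 + (300/2)×30.2 = €19,853.60 + €4,530.00 = €24,383.60.
Excess = €24,383.60 − €18,967.00 = €5,416.60.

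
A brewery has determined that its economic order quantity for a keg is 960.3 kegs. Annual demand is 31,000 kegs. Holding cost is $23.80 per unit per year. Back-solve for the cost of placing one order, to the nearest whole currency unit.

S ≈ $354

The basic EOQ model gives Q* = √(2DS/H); rearrange for the unknown.
From Q* = √(2DS/H): S = Q*²H / (2D) = 960.3² × 23.8 / (2 × 31,000) = 353.9966.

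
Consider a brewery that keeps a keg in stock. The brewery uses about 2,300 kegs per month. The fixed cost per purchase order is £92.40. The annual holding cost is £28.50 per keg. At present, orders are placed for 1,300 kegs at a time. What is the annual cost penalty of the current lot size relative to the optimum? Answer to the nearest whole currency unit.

Annual demand D = 2,300 × 12 = 27,600.
EOQ = √(2DS/H) = √(2 × 27,600 × 92.4 / 28.5) ≈ 423.04.
Cost at Q* = (D/Q*)S + (Q*/2)H = √(2DSH) ≈ £12,056.69.
Cost at Q = 1,300: (27,600/1,300)×92.4 + (1,300/2)×28.5 = £1,961.72 + £18,525.00 = £20,486.72.
Excess = £20,486.72 − £12,056.69 = £8,430.04.

Extra cost ≈ £8,430 per year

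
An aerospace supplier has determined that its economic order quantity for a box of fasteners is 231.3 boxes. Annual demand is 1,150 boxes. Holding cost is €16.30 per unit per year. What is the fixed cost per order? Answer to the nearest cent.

Squaring Q* = √(2DS/H) gives Q*² = 2DS/H.
From Q* = √(2DS/H): S = Q*²H / (2D) = 231.3² × 16.3 / (2 × 1,150) = 379.1500.

S ≈ €379.15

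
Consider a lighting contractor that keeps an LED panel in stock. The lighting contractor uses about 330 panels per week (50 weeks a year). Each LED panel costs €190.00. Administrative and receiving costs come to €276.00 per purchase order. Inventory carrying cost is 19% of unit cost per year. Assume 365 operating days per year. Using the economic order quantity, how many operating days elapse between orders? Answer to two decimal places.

Annual demand D = 330 × 50 = 16,500.
Holding cost H = 0.19 × €190.00 = €36.1000 per unit per year.
The optimal lot size = √(2DS/H) = √(2 × 16,500 × 276 / 36.1) ≈ 502.29.
Cycle time = Q*/D × 365 = 502.29 / 16,500 × 365 ≈ 11.111 days.

T ≈ 11.11 days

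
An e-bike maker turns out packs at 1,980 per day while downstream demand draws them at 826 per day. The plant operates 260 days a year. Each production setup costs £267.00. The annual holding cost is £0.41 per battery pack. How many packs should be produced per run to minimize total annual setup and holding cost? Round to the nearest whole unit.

Q* ≈ 21,907 packs

Annual demand D = 826 × 260 = 214,760.
Production build-up factor (1 − d/p) = 1 − 826/1,980 = 0.5828.
Q* = √(2DS / (H(1 − d/p))) = √(2 × 214,760 × 267 / (0.41 × 0.5828)).
= √(114,681,840 / 0.239) ≈ 21907.110.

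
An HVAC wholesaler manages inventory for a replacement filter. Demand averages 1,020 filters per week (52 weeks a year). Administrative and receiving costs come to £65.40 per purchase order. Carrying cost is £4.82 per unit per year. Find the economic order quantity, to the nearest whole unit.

Q* ≈ 1,200 filters

Annual demand D = 1,020 × 52 = 53,040.
EOQ = √(2DS / H) = √(2 × 53,040 × 65.4 / 4.82).
= √(6,937,632 / 4.82) = √1,439,342.7386 ≈ 1199.726.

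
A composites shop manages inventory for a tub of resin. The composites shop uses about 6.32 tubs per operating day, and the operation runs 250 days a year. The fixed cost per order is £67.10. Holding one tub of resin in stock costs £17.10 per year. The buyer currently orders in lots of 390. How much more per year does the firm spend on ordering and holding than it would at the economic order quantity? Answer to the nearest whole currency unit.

Annual demand D = 6.32 × 250 = 1,580.
EOQ = √(2DS/H) = √(2 × 1,580 × 67.1 / 17.1) ≈ 111.35.
Cost at Q* = (D/Q*)S + (Q*/2)H = √(2DSH) ≈ £1,904.16.
Cost at Q = 390: (1,580/390)×67.1 + (390/2)×17.1 = £271.84 + £3,334.50 = £3,606.34.
Excess = £3,606.34 − £1,904.16 = £1,702.18.

Extra cost ≈ £1,702 per year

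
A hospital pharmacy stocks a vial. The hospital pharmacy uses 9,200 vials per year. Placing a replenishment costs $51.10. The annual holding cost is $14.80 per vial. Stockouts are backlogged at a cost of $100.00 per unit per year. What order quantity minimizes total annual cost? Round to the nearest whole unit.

Q* ≈ 270 vials

With planned backorders, Q* = √(2DS/H) · √((H+B)/B).
√(2DS/H) = √(2 × 9,200 × 51.1 / 14.8) = 252.051.
√((H+B)/B) = √((14.8+100)/100) = 1.0714.
Q* ≈ 270.059.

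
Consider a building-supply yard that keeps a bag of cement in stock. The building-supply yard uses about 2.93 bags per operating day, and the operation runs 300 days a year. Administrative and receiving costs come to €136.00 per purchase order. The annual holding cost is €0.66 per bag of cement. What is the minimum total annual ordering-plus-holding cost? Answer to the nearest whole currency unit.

TC* ≈ €397

Annual demand D = 2.93 × 300 = 879.
The optimal lot size = √(2DS/H) = √(2 × 879 × 136 / 0.66) ≈ 601.88.
At the optimum the two cost components are equal, so total cost = 2·(Q*/2)H = Q*·H.
Minimum total = √(2DSH) = √(2 × 879 × 136 × 0.66) ≈ 397.238.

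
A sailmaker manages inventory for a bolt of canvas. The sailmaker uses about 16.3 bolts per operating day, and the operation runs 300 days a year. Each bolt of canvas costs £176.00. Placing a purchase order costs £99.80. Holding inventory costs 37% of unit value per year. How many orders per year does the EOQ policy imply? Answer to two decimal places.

N ≈ 39.94 orders per year

Annual demand D = 16.3 × 300 = 4,890.
Holding cost H = 0.37 × £176.00 = £65.1200 per unit per year.
EOQ = √(2DS/H) = √(2 × 4,890 × 99.8 / 65.12) ≈ 122.43.
Orders per year = D / Q* = 4,890 / 122.43 ≈ 39.942.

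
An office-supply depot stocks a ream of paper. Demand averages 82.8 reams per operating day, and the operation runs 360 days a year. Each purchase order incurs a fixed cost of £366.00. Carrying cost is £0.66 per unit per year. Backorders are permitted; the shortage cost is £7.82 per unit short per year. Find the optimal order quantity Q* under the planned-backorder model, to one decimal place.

Annual demand D = 82.8 × 360 = 29,808.
With planned backorders, Q* = √(2DS/H) · √((H+B)/B).
√(2DS/H) = √(2 × 29,808 × 366 / 0.66) = 5749.764.
√((H+B)/B) = √((0.66+7.82)/7.82) = 1.0413.
Q* ≈ 5987.486.

Q* ≈ 5,987.5 reams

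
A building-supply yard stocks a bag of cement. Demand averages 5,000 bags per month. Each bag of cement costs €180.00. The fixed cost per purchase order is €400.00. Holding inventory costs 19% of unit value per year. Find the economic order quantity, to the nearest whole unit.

Annual demand D = 5,000 × 12 = 60,000.
Holding cost H = 0.19 × €180.00 = €34.2000 per unit per year.
EOQ = √(2DS / H) = √(2 × 60,000 × 400 / 34.2).
= √(48,000,000 / 34.2) = √1,403,508.7719 ≈ 1184.698.

Q* ≈ 1,185 bags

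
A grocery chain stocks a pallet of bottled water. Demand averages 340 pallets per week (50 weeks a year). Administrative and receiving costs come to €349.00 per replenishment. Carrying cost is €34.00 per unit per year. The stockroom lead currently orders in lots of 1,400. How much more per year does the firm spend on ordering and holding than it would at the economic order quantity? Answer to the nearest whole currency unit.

Extra cost ≈ €7,952 per year

Annual demand D = 340 × 50 = 17,000.
EOQ = √(2DS/H) = √(2 × 17,000 × 349 / 34) ≈ 590.76.
Cost at Q* = (D/Q*)S + (Q*/2)H = √(2DSH) ≈ €20,085.92.
Cost at Q = 1,400: (17,000/1,400)×349 + (1,400/2)×34 = €4,237.86 + €23,800.00 = €28,037.86.
Excess = €28,037.86 − €20,085.92 = €7,951.94.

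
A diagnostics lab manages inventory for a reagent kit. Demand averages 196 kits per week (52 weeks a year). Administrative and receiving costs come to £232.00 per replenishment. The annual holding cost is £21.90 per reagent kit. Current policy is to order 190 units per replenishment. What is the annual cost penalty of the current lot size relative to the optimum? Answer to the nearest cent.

Annual demand D = 196 × 52 = 10,192.
EOQ = √(2DS/H) = √(2 × 10,192 × 232 / 21.9) ≈ 464.69.
Cost at Q* = (D/Q*)S + (Q*/2)H = √(2DSH) ≈ £10,176.79.
Cost at Q = 190: (10,192/190)×232 + (190/2)×21.9 = £12,444.97 + £2,080.50 = £14,525.47.
Excess = £14,525.47 − £10,176.79 = £4,348.68.

Extra cost ≈ £4,348.68 per year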